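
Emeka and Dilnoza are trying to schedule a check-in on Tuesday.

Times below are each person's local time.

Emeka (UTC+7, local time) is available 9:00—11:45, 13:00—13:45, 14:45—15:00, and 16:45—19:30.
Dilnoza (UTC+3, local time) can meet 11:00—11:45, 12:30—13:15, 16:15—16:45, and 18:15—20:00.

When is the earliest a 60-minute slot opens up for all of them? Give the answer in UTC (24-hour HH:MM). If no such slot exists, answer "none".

none

Emeka → UTC: 02:00–04:45, 06:00–06:45, 07:45–08:00, 09:45–12:30.
Dilnoza → UTC: 08:00–08:45, 09:30–10:15, 13:15–13:45, 15:15–17:00.
Emeka ∩ Dilnoza: 09:45–10:15.
Windows ≥ 60 min: (none).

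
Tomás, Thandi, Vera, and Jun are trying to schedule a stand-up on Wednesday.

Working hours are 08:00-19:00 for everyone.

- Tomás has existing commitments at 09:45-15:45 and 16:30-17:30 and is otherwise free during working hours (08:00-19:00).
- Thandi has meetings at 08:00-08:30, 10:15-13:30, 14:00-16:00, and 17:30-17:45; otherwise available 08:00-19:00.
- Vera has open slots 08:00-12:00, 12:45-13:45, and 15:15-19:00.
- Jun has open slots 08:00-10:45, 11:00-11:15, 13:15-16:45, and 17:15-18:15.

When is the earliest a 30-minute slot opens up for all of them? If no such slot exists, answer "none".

Tomás free within 08:00–19:00: 08:00–09:45, 15:45–16:30, 17:30–19:00.
Thandi free within 08:00–19:00: 08:30–10:15, 13:30–14:00, 16:00–17:30, 17:45–19:00.
Tomás ∩ Thandi: 08:30–09:45, 16:00–16:30, 17:45–19:00.
Tomás ∩ Thandi ∩ Vera: 08:30–09:45, 16:00–16:30, 17:45–19:00.
Tomás ∩ Thandi ∩ Vera ∩ Jun: 08:30–09:45, 16:00–16:30, 17:45–18:15.
Windows ≥ 30 min: 08:30–09:45, 16:00–16:30, 17:45–18:15.
Earliest such window starts at 08:30.

08:30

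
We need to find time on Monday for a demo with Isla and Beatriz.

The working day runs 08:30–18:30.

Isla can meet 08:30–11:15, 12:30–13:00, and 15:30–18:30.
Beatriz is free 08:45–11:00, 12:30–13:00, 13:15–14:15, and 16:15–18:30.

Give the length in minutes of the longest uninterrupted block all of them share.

135 minutes

Isla ∩ Beatriz: 08:45–11:00, 12:30–13:00, 16:15–18:30.
Common window lengths: 135, 30, 135 min; longest is 135.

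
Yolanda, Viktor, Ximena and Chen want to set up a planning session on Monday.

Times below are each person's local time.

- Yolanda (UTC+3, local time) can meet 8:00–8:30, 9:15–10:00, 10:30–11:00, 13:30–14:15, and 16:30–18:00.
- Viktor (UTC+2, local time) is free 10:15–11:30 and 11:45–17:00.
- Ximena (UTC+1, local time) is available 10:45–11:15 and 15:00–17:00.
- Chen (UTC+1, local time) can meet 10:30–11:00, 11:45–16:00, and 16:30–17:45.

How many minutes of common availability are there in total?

60 minutes

Yolanda → UTC: 05:00–05:30, 06:15–07:00, 07:30–08:00, 10:30–11:15, 13:30–15:00.
Viktor → UTC: 08:15–09:30, 09:45–15:00.
Ximena → UTC: 09:45–10:15, 14:00–16:00.
Chen → UTC: 09:30–10:00, 10:45–15:00, 15:30–16:45.
Yolanda ∩ Viktor: 10:30–11:15, 13:30–15:00.
Yolanda ∩ Viktor ∩ Ximena: 14:00–15:00.
Yolanda ∩ Viktor ∩ Ximena ∩ Chen: 14:00–15:00.
Total common minutes: 60.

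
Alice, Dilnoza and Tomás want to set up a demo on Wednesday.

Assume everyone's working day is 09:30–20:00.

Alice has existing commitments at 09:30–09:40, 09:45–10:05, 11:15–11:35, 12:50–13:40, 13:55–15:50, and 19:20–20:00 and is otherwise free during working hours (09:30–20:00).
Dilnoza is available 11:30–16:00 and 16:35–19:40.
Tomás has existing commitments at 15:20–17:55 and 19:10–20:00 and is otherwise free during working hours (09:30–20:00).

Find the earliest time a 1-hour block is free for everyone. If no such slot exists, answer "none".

11:35

Alice free within 09:30–20:00: 09:40–09:45, 10:05–11:15, 11:35–12:50, 13:40–13:55, 15:50–19:20.
Tomás free within 09:30–20:00: 09:30–15:20, 17:55–19:10.
Alice ∩ Dilnoza: 11:35–12:50, 13:40–13:55, 15:50–16:00, 16:35–19:20.
Alice ∩ Dilnoza ∩ Tomás: 11:35–12:50, 13:40–13:55, 17:55–19:10.
Windows ≥ 60 min: 11:35–12:50, 17:55–19:10.
Earliest such window starts at 11:35.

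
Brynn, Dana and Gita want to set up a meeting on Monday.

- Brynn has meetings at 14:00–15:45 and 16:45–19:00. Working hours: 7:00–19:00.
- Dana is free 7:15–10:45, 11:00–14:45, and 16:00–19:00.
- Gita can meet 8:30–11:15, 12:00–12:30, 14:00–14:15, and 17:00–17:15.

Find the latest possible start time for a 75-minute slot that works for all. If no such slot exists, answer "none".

09:30

Brynn free within 07:00–19:00: 07:00–14:00, 15:45–16:45.
Brynn ∩ Dana: 07:15–10:45, 11:00–14:00, 16:00–16:45.
Brynn ∩ Dana ∩ Gita: 08:30–10:45, 11:00–11:15, 12:00–12:30.
Windows ≥ 75 min: 08:30–10:45.
Latest start in the last window 08:30–10:45 is 10:45 − 75 min = 09:30.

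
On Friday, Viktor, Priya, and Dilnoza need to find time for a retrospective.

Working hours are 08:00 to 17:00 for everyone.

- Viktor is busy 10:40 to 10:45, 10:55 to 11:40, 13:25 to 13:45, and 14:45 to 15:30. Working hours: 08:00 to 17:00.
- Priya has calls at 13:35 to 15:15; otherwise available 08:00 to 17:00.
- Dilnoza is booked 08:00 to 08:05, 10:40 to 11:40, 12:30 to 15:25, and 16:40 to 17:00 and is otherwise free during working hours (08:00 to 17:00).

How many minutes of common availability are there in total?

Viktor free within 08:00–17:00: 08:00–10:40, 10:45–10:55, 11:40–13:25, 13:45–14:45, 15:30–17:00.
Priya free within 08:00–17:00: 08:00–13:35, 15:15–17:00.
Dilnoza free within 08:00–17:00: 08:05–10:40, 11:40–12:30, 15:25–16:40.
Viktor ∩ Priya: 08:00–10:40, 10:45–10:55, 11:40–13:25, 15:30–17:00.
Viktor ∩ Priya ∩ Dilnoza: 08:05–10:40, 11:40–12:30, 15:30–16:40.
Total common minutes: 155 + 50 + 70 = 275.

275 minutes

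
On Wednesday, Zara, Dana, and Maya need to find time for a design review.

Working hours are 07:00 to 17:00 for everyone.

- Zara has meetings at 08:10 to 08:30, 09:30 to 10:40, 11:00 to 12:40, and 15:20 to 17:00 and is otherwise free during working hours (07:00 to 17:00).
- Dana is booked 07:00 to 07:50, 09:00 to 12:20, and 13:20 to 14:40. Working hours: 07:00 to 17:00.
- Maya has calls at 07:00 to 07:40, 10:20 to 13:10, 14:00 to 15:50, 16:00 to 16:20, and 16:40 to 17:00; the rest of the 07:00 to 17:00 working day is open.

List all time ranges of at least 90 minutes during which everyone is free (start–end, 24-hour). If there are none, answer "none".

none

Zara free within 07:00–17:00: 07:00–08:10, 08:30–09:30, 10:40–11:00, 12:40–15:20.
Dana free within 07:00–17:00: 07:50–09:00, 12:20–13:20, 14:40–17:00.
Maya free within 07:00–17:00: 07:40–10:20, 13:10–14:00, 15:50–16:00, 16:20–16:40.
Zara ∩ Dana: 07:50–08:10, 08:30–09:00, 12:40–13:20, 14:40–15:20.
Zara ∩ Dana ∩ Maya: 07:50–08:10, 08:30–09:00, 13:10–13:20.
Windows ≥ 90 min: (none).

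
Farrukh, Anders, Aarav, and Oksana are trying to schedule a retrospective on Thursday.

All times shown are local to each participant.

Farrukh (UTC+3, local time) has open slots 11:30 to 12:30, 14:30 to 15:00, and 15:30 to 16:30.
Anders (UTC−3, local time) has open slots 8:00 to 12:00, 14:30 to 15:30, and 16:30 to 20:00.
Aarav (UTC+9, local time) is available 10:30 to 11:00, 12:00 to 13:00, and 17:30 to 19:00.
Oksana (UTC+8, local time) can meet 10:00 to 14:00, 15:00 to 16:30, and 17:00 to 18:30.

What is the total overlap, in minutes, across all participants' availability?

0 minutes

Farrukh → UTC: 08:30–09:30, 11:30–12:00, 12:30–13:30.
Anders → UTC: 11:00–15:00, 17:30–18:30, 19:30–23:00.
Aarav → UTC: 01:30–02:00, 03:00–04:00, 08:30–10:00.
Oksana → UTC: 02:00–06:00, 07:00–08:30, 09:00–10:30.
Farrukh ∩ Anders: 11:30–12:00, 12:30–13:30.
Farrukh ∩ Anders ∩ Aarav: (none).
Farrukh ∩ Anders ∩ Aarav ∩ Oksana: (none).
Total common minutes: 0.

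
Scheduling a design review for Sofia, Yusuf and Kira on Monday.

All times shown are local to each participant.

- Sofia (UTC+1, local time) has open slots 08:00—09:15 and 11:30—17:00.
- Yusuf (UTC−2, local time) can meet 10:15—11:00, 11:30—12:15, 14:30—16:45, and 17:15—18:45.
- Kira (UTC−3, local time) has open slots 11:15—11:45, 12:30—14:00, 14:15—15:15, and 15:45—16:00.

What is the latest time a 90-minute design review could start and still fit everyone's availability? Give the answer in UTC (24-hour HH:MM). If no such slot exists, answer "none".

none

Sofia → UTC: 07:00–08:15, 10:30–16:00.
Yusuf → UTC: 12:15–13:00, 13:30–14:15, 16:30–18:45, 19:15–20:45.
Kira → UTC: 14:15–14:45, 15:30–17:00, 17:15–18:15, 18:45–19:00.
Sofia ∩ Yusuf: 12:15–13:00, 13:30–14:15.
Sofia ∩ Yusuf ∩ Kira: (none).
Windows ≥ 90 min: (none).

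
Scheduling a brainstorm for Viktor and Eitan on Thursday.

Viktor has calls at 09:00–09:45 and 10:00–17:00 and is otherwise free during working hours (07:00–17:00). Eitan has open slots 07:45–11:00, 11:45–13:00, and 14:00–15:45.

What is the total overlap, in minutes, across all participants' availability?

90 minutes

Viktor free within 07:00–17:00: 07:00–09:00, 09:45–10:00.
Viktor ∩ Eitan: 07:45–09:00, 09:45–10:00.
Total common minutes: 75 + 15 = 90.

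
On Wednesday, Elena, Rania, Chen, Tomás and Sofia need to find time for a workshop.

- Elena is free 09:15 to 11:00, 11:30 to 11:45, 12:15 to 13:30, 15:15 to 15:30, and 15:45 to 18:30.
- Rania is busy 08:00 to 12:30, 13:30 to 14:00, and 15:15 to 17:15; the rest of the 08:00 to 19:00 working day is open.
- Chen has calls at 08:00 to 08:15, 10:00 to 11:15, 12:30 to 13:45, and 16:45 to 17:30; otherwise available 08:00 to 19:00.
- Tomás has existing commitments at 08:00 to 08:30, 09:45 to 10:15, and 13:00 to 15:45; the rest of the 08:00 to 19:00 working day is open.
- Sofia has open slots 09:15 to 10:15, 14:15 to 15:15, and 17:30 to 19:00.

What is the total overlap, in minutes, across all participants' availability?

Rania free within 08:00–19:00: 12:30–13:30, 14:00–15:15, 17:15–19:00.
Chen free within 08:00–19:00: 08:15–10:00, 11:15–12:30, 13:45–16:45, 17:30–19:00.
Tomás free within 08:00–19:00: 08:30–09:45, 10:15–13:00, 15:45–19:00.
Elena ∩ Rania: 12:30–13:30, 17:15–18:30.
Elena ∩ Rania ∩ Chen: 17:30–18:30.
Elena ∩ Rania ∩ Chen ∩ Tomás: 17:30–18:30.
Elena ∩ Rania ∩ Chen ∩ Tomás ∩ Sofia: 17:30–18:30.
Total common minutes: 60.

60 minutes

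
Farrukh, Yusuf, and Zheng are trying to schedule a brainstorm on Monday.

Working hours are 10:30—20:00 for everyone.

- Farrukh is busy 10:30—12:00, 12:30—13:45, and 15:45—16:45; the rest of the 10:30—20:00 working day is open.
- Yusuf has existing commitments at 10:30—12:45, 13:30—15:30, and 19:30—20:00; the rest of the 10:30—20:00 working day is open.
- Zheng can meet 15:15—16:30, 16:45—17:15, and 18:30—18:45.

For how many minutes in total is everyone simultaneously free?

Farrukh free within 10:30–20:00: 12:00–12:30, 13:45–15:45, 16:45–20:00.
Yusuf free within 10:30–20:00: 12:45–13:30, 15:30–19:30.
Farrukh ∩ Yusuf: 15:30–15:45, 16:45–19:30.
Farrukh ∩ Yusuf ∩ Zheng: 15:30–15:45, 16:45–17:15, 18:30–18:45.
Total common minutes: 15 + 30 + 15 = 60.

60 minutes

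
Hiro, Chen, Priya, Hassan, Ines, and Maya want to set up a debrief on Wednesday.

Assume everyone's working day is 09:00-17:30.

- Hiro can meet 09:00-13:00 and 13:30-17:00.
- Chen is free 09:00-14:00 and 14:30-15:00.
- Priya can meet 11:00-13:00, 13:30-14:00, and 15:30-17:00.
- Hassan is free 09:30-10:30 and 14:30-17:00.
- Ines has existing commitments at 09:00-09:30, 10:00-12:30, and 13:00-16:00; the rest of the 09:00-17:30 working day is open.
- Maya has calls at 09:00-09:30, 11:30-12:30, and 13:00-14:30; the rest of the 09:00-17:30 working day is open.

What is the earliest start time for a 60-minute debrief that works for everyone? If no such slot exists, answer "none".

Ines free within 09:00–17:30: 09:30–10:00, 12:30–13:00, 16:00–17:30.
Maya free within 09:00–17:30: 09:30–11:30, 12:30–13:00, 14:30–17:30.
Hiro ∩ Chen: 09:00–13:00, 13:30–14:00, 14:30–15:00.
Hiro ∩ Chen ∩ Priya: 11:00–13:00, 13:30–14:00.
Hiro ∩ Chen ∩ Priya ∩ Hassan: (none).
Hiro ∩ Chen ∩ Priya ∩ Hassan ∩ Ines: (none).
Hiro ∩ Chen ∩ Priya ∩ Hassan ∩ Ines ∩ Maya: (none).
Windows ≥ 60 min: (none).

none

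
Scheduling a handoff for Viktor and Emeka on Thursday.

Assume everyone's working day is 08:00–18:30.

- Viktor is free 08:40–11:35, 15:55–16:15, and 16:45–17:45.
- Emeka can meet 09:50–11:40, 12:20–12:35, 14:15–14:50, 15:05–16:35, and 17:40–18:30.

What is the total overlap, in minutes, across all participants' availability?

130 minutes

Viktor ∩ Emeka: 09:50–11:35, 15:55–16:15, 17:40–17:45.
Total common minutes: 105 + 20 + 5 = 130.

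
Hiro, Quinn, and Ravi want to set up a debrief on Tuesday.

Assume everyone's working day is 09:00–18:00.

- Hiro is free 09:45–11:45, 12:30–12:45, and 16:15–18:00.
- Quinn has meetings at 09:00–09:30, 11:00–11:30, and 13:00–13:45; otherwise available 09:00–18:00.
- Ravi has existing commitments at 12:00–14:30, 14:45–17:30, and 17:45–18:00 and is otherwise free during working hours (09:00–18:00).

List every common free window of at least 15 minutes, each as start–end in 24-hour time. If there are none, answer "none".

09:45–11:00, 11:30–11:45, 17:30–17:45

Quinn free within 09:00–18:00: 09:30–11:00, 11:30–13:00, 13:45–18:00.
Ravi free within 09:00–18:00: 09:00–12:00, 14:30–14:45, 17:30–17:45.
Hiro ∩ Quinn: 09:45–11:00, 11:30–11:45, 12:30–12:45, 16:15–18:00.
Hiro ∩ Quinn ∩ Ravi: 09:45–11:00, 11:30–11:45, 17:30–17:45.
Windows ≥ 15 min: 09:45–11:00, 11:30–11:45, 17:30–17:45.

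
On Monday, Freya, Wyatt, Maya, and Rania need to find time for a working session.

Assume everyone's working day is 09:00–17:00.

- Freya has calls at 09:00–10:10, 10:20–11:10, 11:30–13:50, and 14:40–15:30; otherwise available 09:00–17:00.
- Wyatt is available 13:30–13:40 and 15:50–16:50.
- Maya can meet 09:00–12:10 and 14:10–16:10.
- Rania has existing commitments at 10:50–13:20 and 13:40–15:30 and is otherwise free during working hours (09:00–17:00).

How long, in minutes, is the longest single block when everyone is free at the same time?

Freya free within 09:00–17:00: 10:10–10:20, 11:10–11:30, 13:50–14:40, 15:30–17:00.
Rania free within 09:00–17:00: 09:00–10:50, 13:20–13:40, 15:30–17:00.
Freya ∩ Wyatt: 15:50–16:50.
Freya ∩ Wyatt ∩ Maya: 15:50–16:10.
Freya ∩ Wyatt ∩ Maya ∩ Rania: 15:50–16:10.
Single common window of 20 minutes.

20 minutes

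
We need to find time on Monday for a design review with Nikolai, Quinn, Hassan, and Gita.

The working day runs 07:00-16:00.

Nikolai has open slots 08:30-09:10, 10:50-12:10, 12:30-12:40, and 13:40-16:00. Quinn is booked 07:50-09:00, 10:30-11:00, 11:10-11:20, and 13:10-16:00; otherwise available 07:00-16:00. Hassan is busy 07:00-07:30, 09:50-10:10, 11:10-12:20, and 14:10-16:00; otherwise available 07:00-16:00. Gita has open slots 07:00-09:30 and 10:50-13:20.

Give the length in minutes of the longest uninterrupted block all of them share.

10 minutes

Quinn free within 07:00–16:00: 07:00–07:50, 09:00–10:30, 11:00–11:10, 11:20–13:10.
Hassan free within 07:00–16:00: 07:30–09:50, 10:10–11:10, 12:20–14:10.
Nikolai ∩ Quinn: 09:00–09:10, 11:00–11:10, 11:20–12:10, 12:30–12:40.
Nikolai ∩ Quinn ∩ Hassan: 09:00–09:10, 11:00–11:10, 12:30–12:40.
Nikolai ∩ Quinn ∩ Hassan ∩ Gita: 09:00–09:10, 11:00–11:10, 12:30–12:40.
Common window lengths: 10, 10, 10 min; longest is 10.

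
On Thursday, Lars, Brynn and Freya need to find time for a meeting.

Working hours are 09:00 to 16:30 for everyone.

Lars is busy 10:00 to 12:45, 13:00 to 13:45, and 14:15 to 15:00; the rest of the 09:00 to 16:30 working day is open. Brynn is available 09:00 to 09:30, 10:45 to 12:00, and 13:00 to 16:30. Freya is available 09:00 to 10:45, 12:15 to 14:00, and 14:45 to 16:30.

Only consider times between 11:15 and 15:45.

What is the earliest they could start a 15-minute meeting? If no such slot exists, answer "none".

Lars free within 09:00–16:30: 09:00–10:00, 12:45–13:00, 13:45–14:15, 15:00–16:30.
Lars ∩ Brynn: 09:00–09:30, 13:45–14:15, 15:00–16:30.
Lars ∩ Brynn ∩ Freya: 09:00–09:30, 13:45–14:00, 15:00–16:30.
Restricted to 11:15–15:45: 13:45–14:00, 15:00–15:45.
Windows ≥ 15 min: 13:45–14:00, 15:00–15:45.
Earliest such window starts at 13:45.

13:45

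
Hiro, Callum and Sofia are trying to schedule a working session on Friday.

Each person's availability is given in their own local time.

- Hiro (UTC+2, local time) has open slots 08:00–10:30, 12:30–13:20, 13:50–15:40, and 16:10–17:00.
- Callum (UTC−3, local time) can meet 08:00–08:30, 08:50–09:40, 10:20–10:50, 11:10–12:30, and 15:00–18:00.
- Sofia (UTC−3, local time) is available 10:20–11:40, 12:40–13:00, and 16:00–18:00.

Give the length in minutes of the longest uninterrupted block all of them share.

Hiro → UTC: 06:00–08:30, 10:30–11:20, 11:50–13:40, 14:10–15:00.
Callum → UTC: 11:00–11:30, 11:50–12:40, 13:20–13:50, 14:10–15:30, 18:00–21:00.
Sofia → UTC: 13:20–14:40, 15:40–16:00, 19:00–21:00.
Hiro ∩ Callum: 11:00–11:20, 11:50–12:40, 13:20–13:40, 14:10–15:00.
Hiro ∩ Callum ∩ Sofia: 13:20–13:40, 14:10–14:40.
Common window lengths: 20, 30 min; longest is 30.

30 minutes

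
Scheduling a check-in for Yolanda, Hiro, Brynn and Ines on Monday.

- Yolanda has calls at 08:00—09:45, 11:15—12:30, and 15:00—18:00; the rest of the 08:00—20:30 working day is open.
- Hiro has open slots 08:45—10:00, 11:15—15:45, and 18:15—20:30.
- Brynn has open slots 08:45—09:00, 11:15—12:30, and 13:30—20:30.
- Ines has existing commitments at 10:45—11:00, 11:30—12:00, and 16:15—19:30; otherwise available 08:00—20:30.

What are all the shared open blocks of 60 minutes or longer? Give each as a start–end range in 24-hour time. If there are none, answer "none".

13:30–15:00, 19:30–20:30

Yolanda free within 08:00–20:30: 09:45–11:15, 12:30–15:00, 18:00–20:30.
Ines free within 08:00–20:30: 08:00–10:45, 11:00–11:30, 12:00–16:15, 19:30–20:30.
Yolanda ∩ Hiro: 09:45–10:00, 12:30–15:00, 18:15–20:30.
Yolanda ∩ Hiro ∩ Brynn: 13:30–15:00, 18:15–20:30.
Yolanda ∩ Hiro ∩ Brynn ∩ Ines: 13:30–15:00, 19:30–20:30.
Windows ≥ 60 min: 13:30–15:00, 19:30–20:30.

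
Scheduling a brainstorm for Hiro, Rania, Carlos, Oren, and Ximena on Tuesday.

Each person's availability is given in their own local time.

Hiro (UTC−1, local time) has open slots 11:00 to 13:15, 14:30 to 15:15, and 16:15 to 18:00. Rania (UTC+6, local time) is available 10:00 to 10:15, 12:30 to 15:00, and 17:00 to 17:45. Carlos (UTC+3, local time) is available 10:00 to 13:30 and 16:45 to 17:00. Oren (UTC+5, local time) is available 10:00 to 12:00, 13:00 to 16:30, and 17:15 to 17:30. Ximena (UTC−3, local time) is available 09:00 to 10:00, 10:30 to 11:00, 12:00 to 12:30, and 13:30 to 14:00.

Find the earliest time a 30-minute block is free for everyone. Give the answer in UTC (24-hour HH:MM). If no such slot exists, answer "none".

Hiro → UTC: 12:00–14:15, 15:30–16:15, 17:15–19:00.
Rania → UTC: 04:00–04:15, 06:30–09:00, 11:00–11:45.
Carlos → UTC: 07:00–10:30, 13:45–14:00.
Oren → UTC: 05:00–07:00, 08:00–11:30, 12:15–12:30.
Ximena → UTC: 12:00–13:00, 13:30–14:00, 15:00–15:30, 16:30–17:00.
Hiro ∩ Rania: (none).
Hiro ∩ Rania ∩ Carlos: (none).
Hiro ∩ Rania ∩ Carlos ∩ Oren: (none).
Hiro ∩ Rania ∩ Carlos ∩ Oren ∩ Ximena: (none).
Windows ≥ 30 min: (none).

none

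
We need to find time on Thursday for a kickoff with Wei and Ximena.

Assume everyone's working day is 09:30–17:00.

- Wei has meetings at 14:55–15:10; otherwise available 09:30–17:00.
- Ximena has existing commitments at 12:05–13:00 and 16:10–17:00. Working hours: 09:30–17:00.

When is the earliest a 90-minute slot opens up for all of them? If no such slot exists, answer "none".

09:30

Wei free within 09:30–17:00: 09:30–14:55, 15:10–17:00.
Ximena free within 09:30–17:00: 09:30–12:05, 13:00–16:10.
Wei ∩ Ximena: 09:30–12:05, 13:00–14:55, 15:10–16:10.
Windows ≥ 90 min: 09:30–12:05, 13:00–14:55.
Earliest such window starts at 09:30.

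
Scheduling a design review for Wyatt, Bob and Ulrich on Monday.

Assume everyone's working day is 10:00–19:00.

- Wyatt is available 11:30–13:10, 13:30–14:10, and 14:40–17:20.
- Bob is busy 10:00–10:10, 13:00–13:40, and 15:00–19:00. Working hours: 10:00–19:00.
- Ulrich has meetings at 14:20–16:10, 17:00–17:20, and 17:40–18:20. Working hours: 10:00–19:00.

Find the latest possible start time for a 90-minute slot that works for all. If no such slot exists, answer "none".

Bob free within 10:00–19:00: 10:10–13:00, 13:40–15:00.
Ulrich free within 10:00–19:00: 10:00–14:20, 16:10–17:00, 17:20–17:40, 18:20–19:00.
Wyatt ∩ Bob: 11:30–13:00, 13:40–14:10, 14:40–15:00.
Wyatt ∩ Bob ∩ Ulrich: 11:30–13:00, 13:40–14:10.
Windows ≥ 90 min: 11:30–13:00.
Latest start in the last window 11:30–13:00 is 13:00 − 90 min = 11:30.

11:30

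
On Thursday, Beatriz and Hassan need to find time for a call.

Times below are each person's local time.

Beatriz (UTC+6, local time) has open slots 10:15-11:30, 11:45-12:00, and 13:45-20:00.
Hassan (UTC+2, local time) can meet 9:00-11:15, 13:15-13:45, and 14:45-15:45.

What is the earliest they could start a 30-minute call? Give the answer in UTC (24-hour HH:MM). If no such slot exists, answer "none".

Beatriz → UTC: 04:15–05:30, 05:45–06:00, 07:45–14:00.
Hassan → UTC: 07:00–09:15, 11:15–11:45, 12:45–13:45.
Beatriz ∩ Hassan: 07:45–09:15, 11:15–11:45, 12:45–13:45.
Windows ≥ 30 min: 07:45–09:15, 11:15–11:45, 12:45–13:45.
Earliest such window starts at 07:45.

07:45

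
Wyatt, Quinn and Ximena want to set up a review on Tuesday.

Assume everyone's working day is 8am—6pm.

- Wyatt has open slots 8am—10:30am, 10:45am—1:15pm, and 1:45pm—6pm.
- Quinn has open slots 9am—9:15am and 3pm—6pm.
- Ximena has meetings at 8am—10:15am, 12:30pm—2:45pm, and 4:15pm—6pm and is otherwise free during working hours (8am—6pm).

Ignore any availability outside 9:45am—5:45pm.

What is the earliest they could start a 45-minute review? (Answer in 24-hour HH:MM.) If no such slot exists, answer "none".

15:00

Ximena free within 08:00–18:00: 10:15–12:30, 14:45–16:15.
Wyatt ∩ Quinn: 09:00–09:15, 15:00–18:00.
Wyatt ∩ Quinn ∩ Ximena: 15:00–16:15.
Restricted to 09:45–17:45: 15:00–16:15.
Windows ≥ 45 min: 15:00–16:15.
Earliest such window starts at 15:00.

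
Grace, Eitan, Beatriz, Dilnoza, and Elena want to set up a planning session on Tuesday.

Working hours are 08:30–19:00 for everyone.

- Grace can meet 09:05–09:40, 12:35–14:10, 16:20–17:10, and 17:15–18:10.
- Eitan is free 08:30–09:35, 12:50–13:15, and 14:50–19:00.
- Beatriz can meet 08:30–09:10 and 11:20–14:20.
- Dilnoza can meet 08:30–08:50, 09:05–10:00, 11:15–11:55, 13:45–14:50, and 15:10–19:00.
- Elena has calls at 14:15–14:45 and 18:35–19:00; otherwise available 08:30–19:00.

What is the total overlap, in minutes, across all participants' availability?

Elena free within 08:30–19:00: 08:30–14:15, 14:45–18:35.
Grace ∩ Eitan: 09:05–09:35, 12:50–13:15, 16:20–17:10, 17:15–18:10.
Grace ∩ Eitan ∩ Beatriz: 09:05–09:10, 12:50–13:15.
Grace ∩ Eitan ∩ Beatriz ∩ Dilnoza: 09:05–09:10.
Grace ∩ Eitan ∩ Beatriz ∩ Dilnoza ∩ Elena: 09:05–09:10.
Total common minutes: 5.

5 minutes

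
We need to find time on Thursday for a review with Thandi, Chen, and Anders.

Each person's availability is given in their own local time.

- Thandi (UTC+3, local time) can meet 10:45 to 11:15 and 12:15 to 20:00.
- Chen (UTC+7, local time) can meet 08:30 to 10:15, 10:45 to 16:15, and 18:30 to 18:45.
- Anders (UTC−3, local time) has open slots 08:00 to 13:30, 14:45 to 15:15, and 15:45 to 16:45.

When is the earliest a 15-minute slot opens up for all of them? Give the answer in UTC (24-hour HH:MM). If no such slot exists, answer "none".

Thandi → UTC: 07:45–08:15, 09:15–17:00.
Chen → UTC: 01:30–03:15, 03:45–09:15, 11:30–11:45.
Anders → UTC: 11:00–16:30, 17:45–18:15, 18:45–19:45.
Thandi ∩ Chen: 07:45–08:15, 11:30–11:45.
Thandi ∩ Chen ∩ Anders: 11:30–11:45.
Windows ≥ 15 min: 11:30–11:45.
Earliest such window starts at 11:30.

11:30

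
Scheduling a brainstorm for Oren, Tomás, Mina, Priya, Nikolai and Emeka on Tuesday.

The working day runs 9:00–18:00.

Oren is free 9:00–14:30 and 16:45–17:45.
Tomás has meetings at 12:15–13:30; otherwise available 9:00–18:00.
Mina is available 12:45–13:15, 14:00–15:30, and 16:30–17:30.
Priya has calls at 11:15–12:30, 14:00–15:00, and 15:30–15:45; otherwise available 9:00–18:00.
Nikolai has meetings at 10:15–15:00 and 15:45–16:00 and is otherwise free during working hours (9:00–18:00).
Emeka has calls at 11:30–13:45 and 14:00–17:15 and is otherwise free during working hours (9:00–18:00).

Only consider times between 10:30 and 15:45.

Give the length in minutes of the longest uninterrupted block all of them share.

0 minutes

Tomás free within 09:00–18:00: 09:00–12:15, 13:30–18:00.
Priya free within 09:00–18:00: 09:00–11:15, 12:30–14:00, 15:00–15:30, 15:45–18:00.
Nikolai free within 09:00–18:00: 09:00–10:15, 15:00–15:45, 16:00–18:00.
Emeka free within 09:00–18:00: 09:00–11:30, 13:45–14:00, 17:15–18:00.
Oren ∩ Tomás: 09:00–12:15, 13:30–14:30, 16:45–17:45.
Oren ∩ Tomás ∩ Mina: 14:00–14:30, 16:45–17:30.
Oren ∩ Tomás ∩ Mina ∩ Priya: 16:45–17:30.
Oren ∩ Tomás ∩ Mina ∩ Priya ∩ Nikolai: 16:45–17:30.
Oren ∩ Tomás ∩ Mina ∩ Priya ∩ Nikolai ∩ Emeka: 17:15–17:30.
Restricted to 10:30–15:45: (none).
No common window.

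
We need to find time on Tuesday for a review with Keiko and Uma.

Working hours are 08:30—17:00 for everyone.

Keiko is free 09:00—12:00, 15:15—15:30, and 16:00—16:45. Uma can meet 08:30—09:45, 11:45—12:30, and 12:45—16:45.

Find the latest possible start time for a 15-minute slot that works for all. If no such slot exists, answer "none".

16:30

Keiko ∩ Uma: 09:00–09:45, 11:45–12:00, 15:15–15:30, 16:00–16:45.
Windows ≥ 15 min: 09:00–09:45, 11:45–12:00, 15:15–15:30, 16:00–16:45.
Latest start in the last window 16:00–16:45 is 16:45 − 15 min = 16:30.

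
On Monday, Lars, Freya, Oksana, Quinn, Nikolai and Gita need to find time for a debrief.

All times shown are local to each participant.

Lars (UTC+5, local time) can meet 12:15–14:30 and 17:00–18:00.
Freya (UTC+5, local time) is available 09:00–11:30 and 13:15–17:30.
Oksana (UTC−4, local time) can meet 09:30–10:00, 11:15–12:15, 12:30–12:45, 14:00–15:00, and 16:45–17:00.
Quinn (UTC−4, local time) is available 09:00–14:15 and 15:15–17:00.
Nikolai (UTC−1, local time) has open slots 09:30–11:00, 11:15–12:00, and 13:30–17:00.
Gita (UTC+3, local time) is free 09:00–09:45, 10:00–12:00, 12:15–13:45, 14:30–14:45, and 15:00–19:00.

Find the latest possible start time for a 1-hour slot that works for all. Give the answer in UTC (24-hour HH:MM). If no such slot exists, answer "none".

none

Lars → UTC: 07:15–09:30, 12:00–13:00.
Freya → UTC: 04:00–06:30, 08:15–12:30.
Oksana → UTC: 13:30–14:00, 15:15–16:15, 16:30–16:45, 18:00–19:00, 20:45–21:00.
Quinn → UTC: 13:00–18:15, 19:15–21:00.
Nikolai → UTC: 10:30–12:00, 12:15–13:00, 14:30–18:00.
Gita → UTC: 06:00–06:45, 07:00–09:00, 09:15–10:45, 11:30–11:45, 12:00–16:00.
Lars ∩ Freya: 08:15–09:30, 12:00–12:30.
Lars ∩ Freya ∩ Oksana: (none).
Lars ∩ Freya ∩ Oksana ∩ Quinn: (none).
Lars ∩ Freya ∩ Oksana ∩ Quinn ∩ Nikolai: (none).
Lars ∩ Freya ∩ Oksana ∩ Quinn ∩ Nikolai ∩ Gita: (none).
Windows ≥ 60 min: (none).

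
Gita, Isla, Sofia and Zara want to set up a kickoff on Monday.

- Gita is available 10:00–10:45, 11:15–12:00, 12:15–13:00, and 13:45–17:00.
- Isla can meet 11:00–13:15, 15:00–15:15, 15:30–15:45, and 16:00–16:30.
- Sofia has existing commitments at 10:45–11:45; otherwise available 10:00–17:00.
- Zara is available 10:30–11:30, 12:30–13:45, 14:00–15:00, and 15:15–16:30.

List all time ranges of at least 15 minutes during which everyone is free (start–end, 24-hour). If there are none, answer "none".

12:30–13:00, 15:30–15:45, 16:00–16:30

Sofia free within 10:00–17:00: 10:00–10:45, 11:45–17:00.
Gita ∩ Isla: 11:15–12:00, 12:15–13:00, 15:00–15:15, 15:30–15:45, 16:00–16:30.
Gita ∩ Isla ∩ Sofia: 11:45–12:00, 12:15–13:00, 15:00–15:15, 15:30–15:45, 16:00–16:30.
Gita ∩ Isla ∩ Sofia ∩ Zara: 12:30–13:00, 15:30–15:45, 16:00–16:30.
Windows ≥ 15 min: 12:30–13:00, 15:30–15:45, 16:00–16:30.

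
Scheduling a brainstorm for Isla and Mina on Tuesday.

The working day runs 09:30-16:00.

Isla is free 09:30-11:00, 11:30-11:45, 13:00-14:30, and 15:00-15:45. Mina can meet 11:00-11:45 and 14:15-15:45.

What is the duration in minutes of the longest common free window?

Isla ∩ Mina: 11:30–11:45, 14:15–14:30, 15:00–15:45.
Common window lengths: 15, 15, 45 min; longest is 45.

45 minutes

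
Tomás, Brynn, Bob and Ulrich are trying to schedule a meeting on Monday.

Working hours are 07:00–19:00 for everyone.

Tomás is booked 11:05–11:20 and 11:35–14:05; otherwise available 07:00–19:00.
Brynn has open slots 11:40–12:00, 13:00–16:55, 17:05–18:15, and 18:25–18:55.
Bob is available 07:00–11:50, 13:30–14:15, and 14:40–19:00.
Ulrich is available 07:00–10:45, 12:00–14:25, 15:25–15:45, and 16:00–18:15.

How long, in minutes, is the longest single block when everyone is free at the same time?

70 minutes

Tomás free within 07:00–19:00: 07:00–11:05, 11:20–11:35, 14:05–19:00.
Tomás ∩ Brynn: 14:05–16:55, 17:05–18:15, 18:25–18:55.
Tomás ∩ Brynn ∩ Bob: 14:05–14:15, 14:40–16:55, 17:05–18:15, 18:25–18:55.
Tomás ∩ Brynn ∩ Bob ∩ Ulrich: 14:05–14:15, 15:25–15:45, 16:00–16:55, 17:05–18:15.
Common window lengths: 10, 20, 55, 70 min; longest is 70.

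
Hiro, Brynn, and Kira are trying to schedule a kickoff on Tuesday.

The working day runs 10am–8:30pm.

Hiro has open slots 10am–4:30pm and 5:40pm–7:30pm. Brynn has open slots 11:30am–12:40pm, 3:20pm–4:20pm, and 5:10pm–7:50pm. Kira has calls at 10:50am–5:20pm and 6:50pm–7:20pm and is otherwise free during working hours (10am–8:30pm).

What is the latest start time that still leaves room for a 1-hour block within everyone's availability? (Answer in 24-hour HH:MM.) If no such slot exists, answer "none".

17:50

Kira free within 10:00–20:30: 10:00–10:50, 17:20–18:50, 19:20–20:30.
Hiro ∩ Brynn: 11:30–12:40, 15:20–16:20, 17:40–19:30.
Hiro ∩ Brynn ∩ Kira: 17:40–18:50, 19:20–19:30.
Windows ≥ 60 min: 17:40–18:50.
Latest start in the last window 17:40–18:50 is 18:50 − 60 min = 17:50.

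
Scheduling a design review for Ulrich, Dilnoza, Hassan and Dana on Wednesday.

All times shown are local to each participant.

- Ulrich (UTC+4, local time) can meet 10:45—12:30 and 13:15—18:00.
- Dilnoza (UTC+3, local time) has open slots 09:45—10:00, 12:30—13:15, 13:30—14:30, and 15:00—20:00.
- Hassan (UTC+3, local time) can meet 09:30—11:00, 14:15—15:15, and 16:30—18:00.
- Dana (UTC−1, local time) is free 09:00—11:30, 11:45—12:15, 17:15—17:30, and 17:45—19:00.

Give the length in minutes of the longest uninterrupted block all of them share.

15 minutes

Ulrich → UTC: 06:45–08:30, 09:15–14:00.
Dilnoza → UTC: 06:45–07:00, 09:30–10:15, 10:30–11:30, 12:00–17:00.
Hassan → UTC: 06:30–08:00, 11:15–12:15, 13:30–15:00.
Dana → UTC: 10:00–12:30, 12:45–13:15, 18:15–18:30, 18:45–20:00.
Ulrich ∩ Dilnoza: 06:45–07:00, 09:30–10:15, 10:30–11:30, 12:00–14:00.
Ulrich ∩ Dilnoza ∩ Hassan: 06:45–07:00, 11:15–11:30, 12:00–12:15, 13:30–14:00.
Ulrich ∩ Dilnoza ∩ Hassan ∩ Dana: 11:15–11:30, 12:00–12:15.
Common window lengths: 15, 15 min; longest is 15.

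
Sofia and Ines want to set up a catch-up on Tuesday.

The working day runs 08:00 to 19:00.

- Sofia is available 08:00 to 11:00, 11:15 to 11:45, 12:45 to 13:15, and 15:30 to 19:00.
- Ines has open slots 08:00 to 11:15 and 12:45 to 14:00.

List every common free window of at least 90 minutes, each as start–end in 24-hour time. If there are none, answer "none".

08:00–11:00

Sofia ∩ Ines: 08:00–11:00, 12:45–13:15.
Windows ≥ 90 min: 08:00–11:00.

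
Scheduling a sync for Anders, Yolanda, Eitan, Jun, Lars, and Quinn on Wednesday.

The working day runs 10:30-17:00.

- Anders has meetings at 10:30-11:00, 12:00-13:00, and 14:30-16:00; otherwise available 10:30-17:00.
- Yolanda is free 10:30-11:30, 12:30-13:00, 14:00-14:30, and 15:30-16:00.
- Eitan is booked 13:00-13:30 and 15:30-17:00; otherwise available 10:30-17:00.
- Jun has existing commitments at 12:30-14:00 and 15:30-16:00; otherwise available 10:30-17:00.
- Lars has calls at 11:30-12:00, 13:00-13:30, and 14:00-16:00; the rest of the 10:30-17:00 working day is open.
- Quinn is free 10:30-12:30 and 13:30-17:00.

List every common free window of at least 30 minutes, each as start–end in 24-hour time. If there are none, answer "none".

11:00–11:30

Anders free within 10:30–17:00: 11:00–12:00, 13:00–14:30, 16:00–17:00.
Eitan free within 10:30–17:00: 10:30–13:00, 13:30–15:30.
Jun free within 10:30–17:00: 10:30–12:30, 14:00–15:30, 16:00–17:00.
Lars free within 10:30–17:00: 10:30–11:30, 12:00–13:00, 13:30–14:00, 16:00–17:00.
Anders ∩ Yolanda: 11:00–11:30, 14:00–14:30.
Anders ∩ Yolanda ∩ Eitan: 11:00–11:30, 14:00–14:30.
Anders ∩ Yolanda ∩ Eitan ∩ Jun: 11:00–11:30, 14:00–14:30.
Anders ∩ Yolanda ∩ Eitan ∩ Jun ∩ Lars: 11:00–11:30.
Anders ∩ Yolanda ∩ Eitan ∩ Jun ∩ Lars ∩ Quinn: 11:00–11:30.
Windows ≥ 30 min: 11:00–11:30.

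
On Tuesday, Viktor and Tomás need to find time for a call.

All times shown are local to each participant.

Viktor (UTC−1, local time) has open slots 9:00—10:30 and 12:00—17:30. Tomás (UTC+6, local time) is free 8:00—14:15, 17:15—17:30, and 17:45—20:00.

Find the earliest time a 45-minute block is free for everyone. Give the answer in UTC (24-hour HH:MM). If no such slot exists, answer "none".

13:00

Viktor → UTC: 10:00–11:30, 13:00–18:30.
Tomás → UTC: 02:00–08:15, 11:15–11:30, 11:45–14:00.
Viktor ∩ Tomás: 11:15–11:30, 13:00–14:00.
Windows ≥ 45 min: 13:00–14:00.
Earliest such window starts at 13:00.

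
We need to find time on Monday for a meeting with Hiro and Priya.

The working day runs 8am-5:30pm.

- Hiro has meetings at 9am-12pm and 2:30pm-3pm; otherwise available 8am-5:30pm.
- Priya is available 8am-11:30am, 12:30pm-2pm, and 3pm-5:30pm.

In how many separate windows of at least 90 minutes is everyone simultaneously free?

Hiro free within 08:00–17:30: 08:00–09:00, 12:00–14:30, 15:00–17:30.
Hiro ∩ Priya: 08:00–09:00, 12:30–14:00, 15:00–17:30.
Windows ≥ 90 min: 12:30–14:00, 15:00–17:30.
That's 2 windows.

2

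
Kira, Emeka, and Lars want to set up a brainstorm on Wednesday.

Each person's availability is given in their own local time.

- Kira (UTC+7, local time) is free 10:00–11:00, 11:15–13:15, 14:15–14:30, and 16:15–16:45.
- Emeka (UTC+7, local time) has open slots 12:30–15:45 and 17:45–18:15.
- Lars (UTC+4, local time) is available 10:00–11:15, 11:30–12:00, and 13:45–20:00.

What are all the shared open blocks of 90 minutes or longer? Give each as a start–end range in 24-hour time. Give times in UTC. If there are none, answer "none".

none

Kira → UTC: 03:00–04:00, 04:15–06:15, 07:15–07:30, 09:15–09:45.
Emeka → UTC: 05:30–08:45, 10:45–11:15.
Lars → UTC: 06:00–07:15, 07:30–08:00, 09:45–16:00.
Kira ∩ Emeka: 05:30–06:15, 07:15–07:30.
Kira ∩ Emeka ∩ Lars: 06:00–06:15.
Windows ≥ 90 min: (none).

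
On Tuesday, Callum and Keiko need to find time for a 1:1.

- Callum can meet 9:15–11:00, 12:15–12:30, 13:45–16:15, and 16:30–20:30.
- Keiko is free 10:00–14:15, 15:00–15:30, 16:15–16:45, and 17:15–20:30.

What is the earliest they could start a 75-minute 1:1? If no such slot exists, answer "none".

Callum ∩ Keiko: 10:00–11:00, 12:15–12:30, 13:45–14:15, 15:00–15:30, 16:30–16:45, 17:15–20:30.
Windows ≥ 75 min: 17:15–20:30.
Earliest such window starts at 17:15.

17:15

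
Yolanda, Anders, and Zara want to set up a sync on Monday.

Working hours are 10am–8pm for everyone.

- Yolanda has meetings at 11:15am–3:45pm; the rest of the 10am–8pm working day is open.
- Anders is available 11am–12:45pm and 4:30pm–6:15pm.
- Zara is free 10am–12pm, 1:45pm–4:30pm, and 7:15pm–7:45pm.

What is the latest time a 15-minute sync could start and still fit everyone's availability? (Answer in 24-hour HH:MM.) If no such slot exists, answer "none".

11:00

Yolanda free within 10:00–20:00: 10:00–11:15, 15:45–20:00.
Yolanda ∩ Anders: 11:00–11:15, 16:30–18:15.
Yolanda ∩ Anders ∩ Zara: 11:00–11:15.
Windows ≥ 15 min: 11:00–11:15.
Latest start in the last window 11:00–11:15 is 11:15 − 15 min = 11:00.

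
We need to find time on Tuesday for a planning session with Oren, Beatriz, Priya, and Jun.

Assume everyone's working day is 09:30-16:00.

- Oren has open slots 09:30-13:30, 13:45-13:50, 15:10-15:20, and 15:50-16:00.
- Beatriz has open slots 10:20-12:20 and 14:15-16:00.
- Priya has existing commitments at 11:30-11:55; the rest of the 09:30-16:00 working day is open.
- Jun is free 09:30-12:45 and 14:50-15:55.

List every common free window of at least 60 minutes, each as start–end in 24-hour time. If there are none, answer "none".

10:20–11:30

Priya free within 09:30–16:00: 09:30–11:30, 11:55–16:00.
Oren ∩ Beatriz: 10:20–12:20, 15:10–15:20, 15:50–16:00.
Oren ∩ Beatriz ∩ Priya: 10:20–11:30, 11:55–12:20, 15:10–15:20, 15:50–16:00.
Oren ∩ Beatriz ∩ Priya ∩ Jun: 10:20–11:30, 11:55–12:20, 15:10–15:20, 15:50–15:55.
Windows ≥ 60 min: 10:20–11:30.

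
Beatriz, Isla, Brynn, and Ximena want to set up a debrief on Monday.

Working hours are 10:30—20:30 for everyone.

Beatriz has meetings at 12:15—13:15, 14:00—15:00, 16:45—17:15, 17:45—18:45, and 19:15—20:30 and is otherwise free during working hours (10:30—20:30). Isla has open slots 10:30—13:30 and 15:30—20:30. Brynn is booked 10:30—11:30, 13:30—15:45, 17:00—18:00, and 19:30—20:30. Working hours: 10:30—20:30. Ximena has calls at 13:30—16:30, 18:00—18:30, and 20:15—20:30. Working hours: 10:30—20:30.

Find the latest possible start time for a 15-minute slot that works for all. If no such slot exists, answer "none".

Beatriz free within 10:30–20:30: 10:30–12:15, 13:15–14:00, 15:00–16:45, 17:15–17:45, 18:45–19:15.
Brynn free within 10:30–20:30: 11:30–13:30, 15:45–17:00, 18:00–19:30.
Ximena free within 10:30–20:30: 10:30–13:30, 16:30–18:00, 18:30–20:15.
Beatriz ∩ Isla: 10:30–12:15, 13:15–13:30, 15:30–16:45, 17:15–17:45, 18:45–19:15.
Beatriz ∩ Isla ∩ Brynn: 11:30–12:15, 13:15–13:30, 15:45–16:45, 18:45–19:15.
Beatriz ∩ Isla ∩ Brynn ∩ Ximena: 11:30–12:15, 13:15–13:30, 16:30–16:45, 18:45–19:15.
Windows ≥ 15 min: 11:30–12:15, 13:15–13:30, 16:30–16:45, 18:45–19:15.
Latest start in the last window 18:45–19:15 is 19:15 − 15 min = 19:00.

19:00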